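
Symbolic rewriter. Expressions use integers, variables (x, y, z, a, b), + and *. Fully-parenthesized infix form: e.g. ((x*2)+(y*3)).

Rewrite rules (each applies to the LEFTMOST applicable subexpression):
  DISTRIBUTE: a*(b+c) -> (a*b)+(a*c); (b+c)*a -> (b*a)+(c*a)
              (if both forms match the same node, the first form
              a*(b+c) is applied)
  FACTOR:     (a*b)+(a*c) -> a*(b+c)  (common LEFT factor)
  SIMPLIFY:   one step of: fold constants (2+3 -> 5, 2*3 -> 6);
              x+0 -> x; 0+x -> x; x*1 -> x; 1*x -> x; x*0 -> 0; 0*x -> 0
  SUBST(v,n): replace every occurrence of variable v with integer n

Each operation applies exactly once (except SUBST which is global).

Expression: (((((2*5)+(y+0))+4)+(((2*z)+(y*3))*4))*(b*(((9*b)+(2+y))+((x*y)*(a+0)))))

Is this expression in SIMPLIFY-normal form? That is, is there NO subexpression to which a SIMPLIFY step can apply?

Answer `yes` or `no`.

Answer: no

Derivation:
Expression: (((((2*5)+(y+0))+4)+(((2*z)+(y*3))*4))*(b*(((9*b)+(2+y))+((x*y)*(a+0)))))
Scanning for simplifiable subexpressions (pre-order)...
  at root: (((((2*5)+(y+0))+4)+(((2*z)+(y*3))*4))*(b*(((9*b)+(2+y))+((x*y)*(a+0))))) (not simplifiable)
  at L: ((((2*5)+(y+0))+4)+(((2*z)+(y*3))*4)) (not simplifiable)
  at LL: (((2*5)+(y+0))+4) (not simplifiable)
  at LLL: ((2*5)+(y+0)) (not simplifiable)
  at LLLL: (2*5) (SIMPLIFIABLE)
  at LLLR: (y+0) (SIMPLIFIABLE)
  at LR: (((2*z)+(y*3))*4) (not simplifiable)
  at LRL: ((2*z)+(y*3)) (not simplifiable)
  at LRLL: (2*z) (not simplifiable)
  at LRLR: (y*3) (not simplifiable)
  at R: (b*(((9*b)+(2+y))+((x*y)*(a+0)))) (not simplifiable)
  at RR: (((9*b)+(2+y))+((x*y)*(a+0))) (not simplifiable)
  at RRL: ((9*b)+(2+y)) (not simplifiable)
  at RRLL: (9*b) (not simplifiable)
  at RRLR: (2+y) (not simplifiable)
  at RRR: ((x*y)*(a+0)) (not simplifiable)
  at RRRL: (x*y) (not simplifiable)
  at RRRR: (a+0) (SIMPLIFIABLE)
Found simplifiable subexpr at path LLLL: (2*5)
One SIMPLIFY step would give: ((((10+(y+0))+4)+(((2*z)+(y*3))*4))*(b*(((9*b)+(2+y))+((x*y)*(a+0)))))
-> NOT in normal form.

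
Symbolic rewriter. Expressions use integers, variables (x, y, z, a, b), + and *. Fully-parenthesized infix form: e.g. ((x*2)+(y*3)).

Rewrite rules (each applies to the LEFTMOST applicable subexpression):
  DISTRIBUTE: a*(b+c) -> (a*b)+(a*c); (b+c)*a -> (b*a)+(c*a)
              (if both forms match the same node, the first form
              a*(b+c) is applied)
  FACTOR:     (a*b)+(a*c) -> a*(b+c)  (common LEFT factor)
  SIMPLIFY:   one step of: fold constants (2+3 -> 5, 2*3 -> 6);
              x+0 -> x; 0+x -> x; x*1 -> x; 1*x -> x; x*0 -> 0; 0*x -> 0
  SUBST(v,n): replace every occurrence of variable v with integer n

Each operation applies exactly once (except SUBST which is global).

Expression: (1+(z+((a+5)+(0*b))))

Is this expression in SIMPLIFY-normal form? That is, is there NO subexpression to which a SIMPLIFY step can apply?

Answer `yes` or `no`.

Expression: (1+(z+((a+5)+(0*b))))
Scanning for simplifiable subexpressions (pre-order)...
  at root: (1+(z+((a+5)+(0*b)))) (not simplifiable)
  at R: (z+((a+5)+(0*b))) (not simplifiable)
  at RR: ((a+5)+(0*b)) (not simplifiable)
  at RRL: (a+5) (not simplifiable)
  at RRR: (0*b) (SIMPLIFIABLE)
Found simplifiable subexpr at path RRR: (0*b)
One SIMPLIFY step would give: (1+(z+((a+5)+0)))
-> NOT in normal form.

Answer: no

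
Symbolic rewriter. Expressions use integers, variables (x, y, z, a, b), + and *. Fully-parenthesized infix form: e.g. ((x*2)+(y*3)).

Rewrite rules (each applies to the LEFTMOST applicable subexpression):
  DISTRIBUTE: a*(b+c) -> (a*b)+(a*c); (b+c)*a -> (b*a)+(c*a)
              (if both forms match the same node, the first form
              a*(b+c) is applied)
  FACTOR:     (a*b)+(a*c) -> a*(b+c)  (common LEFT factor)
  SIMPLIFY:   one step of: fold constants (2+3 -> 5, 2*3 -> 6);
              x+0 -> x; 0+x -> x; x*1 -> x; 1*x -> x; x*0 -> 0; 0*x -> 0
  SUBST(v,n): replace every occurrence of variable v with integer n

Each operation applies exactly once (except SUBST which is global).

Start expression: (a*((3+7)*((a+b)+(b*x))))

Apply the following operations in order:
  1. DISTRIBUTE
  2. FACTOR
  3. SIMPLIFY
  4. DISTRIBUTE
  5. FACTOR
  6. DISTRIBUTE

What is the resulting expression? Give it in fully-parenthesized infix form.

Answer: (a*((10*(a+b))+(10*(b*x))))

Derivation:
Start: (a*((3+7)*((a+b)+(b*x))))
Apply DISTRIBUTE at R (target: ((3+7)*((a+b)+(b*x)))): (a*((3+7)*((a+b)+(b*x)))) -> (a*(((3+7)*(a+b))+((3+7)*(b*x))))
Apply FACTOR at R (target: (((3+7)*(a+b))+((3+7)*(b*x)))): (a*(((3+7)*(a+b))+((3+7)*(b*x)))) -> (a*((3+7)*((a+b)+(b*x))))
Apply SIMPLIFY at RL (target: (3+7)): (a*((3+7)*((a+b)+(b*x)))) -> (a*(10*((a+b)+(b*x))))
Apply DISTRIBUTE at R (target: (10*((a+b)+(b*x)))): (a*(10*((a+b)+(b*x)))) -> (a*((10*(a+b))+(10*(b*x))))
Apply FACTOR at R (target: ((10*(a+b))+(10*(b*x)))): (a*((10*(a+b))+(10*(b*x)))) -> (a*(10*((a+b)+(b*x))))
Apply DISTRIBUTE at R (target: (10*((a+b)+(b*x)))): (a*(10*((a+b)+(b*x)))) -> (a*((10*(a+b))+(10*(b*x))))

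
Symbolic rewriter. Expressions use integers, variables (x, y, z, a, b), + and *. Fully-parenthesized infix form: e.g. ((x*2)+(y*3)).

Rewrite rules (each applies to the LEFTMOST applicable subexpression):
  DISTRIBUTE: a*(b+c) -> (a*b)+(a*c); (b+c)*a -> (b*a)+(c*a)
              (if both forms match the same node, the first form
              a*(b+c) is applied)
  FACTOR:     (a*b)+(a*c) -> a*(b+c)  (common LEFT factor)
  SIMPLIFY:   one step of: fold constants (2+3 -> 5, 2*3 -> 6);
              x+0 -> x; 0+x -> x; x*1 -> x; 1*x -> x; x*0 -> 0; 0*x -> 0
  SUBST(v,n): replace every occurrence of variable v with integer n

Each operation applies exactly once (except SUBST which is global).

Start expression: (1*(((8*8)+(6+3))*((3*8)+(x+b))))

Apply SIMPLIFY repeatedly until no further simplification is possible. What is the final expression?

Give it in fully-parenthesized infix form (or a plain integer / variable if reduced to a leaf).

Start: (1*(((8*8)+(6+3))*((3*8)+(x+b))))
Step 1: at root: (1*(((8*8)+(6+3))*((3*8)+(x+b)))) -> (((8*8)+(6+3))*((3*8)+(x+b))); overall: (1*(((8*8)+(6+3))*((3*8)+(x+b)))) -> (((8*8)+(6+3))*((3*8)+(x+b)))
Step 2: at LL: (8*8) -> 64; overall: (((8*8)+(6+3))*((3*8)+(x+b))) -> ((64+(6+3))*((3*8)+(x+b)))
Step 3: at LR: (6+3) -> 9; overall: ((64+(6+3))*((3*8)+(x+b))) -> ((64+9)*((3*8)+(x+b)))
Step 4: at L: (64+9) -> 73; overall: ((64+9)*((3*8)+(x+b))) -> (73*((3*8)+(x+b)))
Step 5: at RL: (3*8) -> 24; overall: (73*((3*8)+(x+b))) -> (73*(24+(x+b)))
Fixed point: (73*(24+(x+b)))

Answer: (73*(24+(x+b)))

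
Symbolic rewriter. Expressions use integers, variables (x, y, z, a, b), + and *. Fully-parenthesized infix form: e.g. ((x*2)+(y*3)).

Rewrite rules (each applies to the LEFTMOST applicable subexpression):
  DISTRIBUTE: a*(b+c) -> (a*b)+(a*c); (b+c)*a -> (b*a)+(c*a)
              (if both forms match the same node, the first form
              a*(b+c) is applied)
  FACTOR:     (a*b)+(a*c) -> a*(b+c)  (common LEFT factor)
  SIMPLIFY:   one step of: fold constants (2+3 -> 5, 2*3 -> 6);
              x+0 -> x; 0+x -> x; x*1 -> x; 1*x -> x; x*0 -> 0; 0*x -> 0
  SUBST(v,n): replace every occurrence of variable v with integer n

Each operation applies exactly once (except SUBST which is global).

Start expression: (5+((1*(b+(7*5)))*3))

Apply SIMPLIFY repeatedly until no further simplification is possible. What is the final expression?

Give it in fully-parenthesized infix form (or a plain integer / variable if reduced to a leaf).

Start: (5+((1*(b+(7*5)))*3))
Step 1: at RL: (1*(b+(7*5))) -> (b+(7*5)); overall: (5+((1*(b+(7*5)))*3)) -> (5+((b+(7*5))*3))
Step 2: at RLR: (7*5) -> 35; overall: (5+((b+(7*5))*3)) -> (5+((b+35)*3))
Fixed point: (5+((b+35)*3))

Answer: (5+((b+35)*3))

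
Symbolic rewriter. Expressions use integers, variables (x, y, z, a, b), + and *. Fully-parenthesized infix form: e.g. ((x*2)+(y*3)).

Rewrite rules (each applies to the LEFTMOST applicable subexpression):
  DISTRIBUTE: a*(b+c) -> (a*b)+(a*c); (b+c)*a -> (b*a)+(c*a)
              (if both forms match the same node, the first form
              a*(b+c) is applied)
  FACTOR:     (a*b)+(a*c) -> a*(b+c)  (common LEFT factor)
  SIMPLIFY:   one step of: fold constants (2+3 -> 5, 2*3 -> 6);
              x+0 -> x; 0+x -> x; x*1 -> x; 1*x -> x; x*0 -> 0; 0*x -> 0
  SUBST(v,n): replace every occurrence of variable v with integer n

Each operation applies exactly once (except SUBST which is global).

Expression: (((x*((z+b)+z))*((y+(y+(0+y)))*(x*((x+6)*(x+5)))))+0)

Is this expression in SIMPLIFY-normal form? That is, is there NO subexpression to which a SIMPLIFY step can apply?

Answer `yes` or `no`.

Expression: (((x*((z+b)+z))*((y+(y+(0+y)))*(x*((x+6)*(x+5)))))+0)
Scanning for simplifiable subexpressions (pre-order)...
  at root: (((x*((z+b)+z))*((y+(y+(0+y)))*(x*((x+6)*(x+5)))))+0) (SIMPLIFIABLE)
  at L: ((x*((z+b)+z))*((y+(y+(0+y)))*(x*((x+6)*(x+5))))) (not simplifiable)
  at LL: (x*((z+b)+z)) (not simplifiable)
  at LLR: ((z+b)+z) (not simplifiable)
  at LLRL: (z+b) (not simplifiable)
  at LR: ((y+(y+(0+y)))*(x*((x+6)*(x+5)))) (not simplifiable)
  at LRL: (y+(y+(0+y))) (not simplifiable)
  at LRLR: (y+(0+y)) (not simplifiable)
  at LRLRR: (0+y) (SIMPLIFIABLE)
  at LRR: (x*((x+6)*(x+5))) (not simplifiable)
  at LRRR: ((x+6)*(x+5)) (not simplifiable)
  at LRRRL: (x+6) (not simplifiable)
  at LRRRR: (x+5) (not simplifiable)
Found simplifiable subexpr at path root: (((x*((z+b)+z))*((y+(y+(0+y)))*(x*((x+6)*(x+5)))))+0)
One SIMPLIFY step would give: ((x*((z+b)+z))*((y+(y+(0+y)))*(x*((x+6)*(x+5)))))
-> NOT in normal form.

Answer: no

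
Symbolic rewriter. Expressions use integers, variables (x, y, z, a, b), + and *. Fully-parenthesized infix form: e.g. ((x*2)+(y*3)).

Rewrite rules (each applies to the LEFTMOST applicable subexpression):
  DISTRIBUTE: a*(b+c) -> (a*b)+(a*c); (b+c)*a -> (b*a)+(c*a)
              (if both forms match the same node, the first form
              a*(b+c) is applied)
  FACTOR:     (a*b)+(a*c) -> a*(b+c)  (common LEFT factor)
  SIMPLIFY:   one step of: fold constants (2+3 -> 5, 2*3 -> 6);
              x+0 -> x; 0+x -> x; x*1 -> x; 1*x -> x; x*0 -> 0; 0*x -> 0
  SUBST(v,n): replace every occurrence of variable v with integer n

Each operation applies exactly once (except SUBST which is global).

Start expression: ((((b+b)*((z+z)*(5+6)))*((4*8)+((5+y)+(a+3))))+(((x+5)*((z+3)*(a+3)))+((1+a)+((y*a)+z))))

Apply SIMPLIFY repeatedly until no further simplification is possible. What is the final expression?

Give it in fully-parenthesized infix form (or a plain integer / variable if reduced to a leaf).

Answer: ((((b+b)*((z+z)*11))*(32+((5+y)+(a+3))))+(((x+5)*((z+3)*(a+3)))+((1+a)+((y*a)+z))))

Derivation:
Start: ((((b+b)*((z+z)*(5+6)))*((4*8)+((5+y)+(a+3))))+(((x+5)*((z+3)*(a+3)))+((1+a)+((y*a)+z))))
Step 1: at LLRR: (5+6) -> 11; overall: ((((b+b)*((z+z)*(5+6)))*((4*8)+((5+y)+(a+3))))+(((x+5)*((z+3)*(a+3)))+((1+a)+((y*a)+z)))) -> ((((b+b)*((z+z)*11))*((4*8)+((5+y)+(a+3))))+(((x+5)*((z+3)*(a+3)))+((1+a)+((y*a)+z))))
Step 2: at LRL: (4*8) -> 32; overall: ((((b+b)*((z+z)*11))*((4*8)+((5+y)+(a+3))))+(((x+5)*((z+3)*(a+3)))+((1+a)+((y*a)+z)))) -> ((((b+b)*((z+z)*11))*(32+((5+y)+(a+3))))+(((x+5)*((z+3)*(a+3)))+((1+a)+((y*a)+z))))
Fixed point: ((((b+b)*((z+z)*11))*(32+((5+y)+(a+3))))+(((x+5)*((z+3)*(a+3)))+((1+a)+((y*a)+z))))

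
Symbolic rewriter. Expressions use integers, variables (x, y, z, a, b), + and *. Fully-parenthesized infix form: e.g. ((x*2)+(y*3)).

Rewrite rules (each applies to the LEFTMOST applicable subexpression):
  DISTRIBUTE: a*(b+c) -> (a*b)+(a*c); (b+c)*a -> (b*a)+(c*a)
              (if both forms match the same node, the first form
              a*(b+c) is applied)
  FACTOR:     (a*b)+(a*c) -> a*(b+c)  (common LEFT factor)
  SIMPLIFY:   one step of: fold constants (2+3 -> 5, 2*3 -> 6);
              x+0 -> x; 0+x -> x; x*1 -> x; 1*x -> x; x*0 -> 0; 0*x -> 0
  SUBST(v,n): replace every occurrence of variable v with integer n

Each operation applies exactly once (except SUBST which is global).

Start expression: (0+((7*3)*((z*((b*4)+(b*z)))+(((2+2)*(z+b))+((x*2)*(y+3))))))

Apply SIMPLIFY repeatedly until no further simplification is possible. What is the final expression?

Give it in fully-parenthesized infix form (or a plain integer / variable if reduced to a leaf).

Start: (0+((7*3)*((z*((b*4)+(b*z)))+(((2+2)*(z+b))+((x*2)*(y+3))))))
Step 1: at root: (0+((7*3)*((z*((b*4)+(b*z)))+(((2+2)*(z+b))+((x*2)*(y+3)))))) -> ((7*3)*((z*((b*4)+(b*z)))+(((2+2)*(z+b))+((x*2)*(y+3))))); overall: (0+((7*3)*((z*((b*4)+(b*z)))+(((2+2)*(z+b))+((x*2)*(y+3)))))) -> ((7*3)*((z*((b*4)+(b*z)))+(((2+2)*(z+b))+((x*2)*(y+3)))))
Step 2: at L: (7*3) -> 21; overall: ((7*3)*((z*((b*4)+(b*z)))+(((2+2)*(z+b))+((x*2)*(y+3))))) -> (21*((z*((b*4)+(b*z)))+(((2+2)*(z+b))+((x*2)*(y+3)))))
Step 3: at RRLL: (2+2) -> 4; overall: (21*((z*((b*4)+(b*z)))+(((2+2)*(z+b))+((x*2)*(y+3))))) -> (21*((z*((b*4)+(b*z)))+((4*(z+b))+((x*2)*(y+3)))))
Fixed point: (21*((z*((b*4)+(b*z)))+((4*(z+b))+((x*2)*(y+3)))))

Answer: (21*((z*((b*4)+(b*z)))+((4*(z+b))+((x*2)*(y+3)))))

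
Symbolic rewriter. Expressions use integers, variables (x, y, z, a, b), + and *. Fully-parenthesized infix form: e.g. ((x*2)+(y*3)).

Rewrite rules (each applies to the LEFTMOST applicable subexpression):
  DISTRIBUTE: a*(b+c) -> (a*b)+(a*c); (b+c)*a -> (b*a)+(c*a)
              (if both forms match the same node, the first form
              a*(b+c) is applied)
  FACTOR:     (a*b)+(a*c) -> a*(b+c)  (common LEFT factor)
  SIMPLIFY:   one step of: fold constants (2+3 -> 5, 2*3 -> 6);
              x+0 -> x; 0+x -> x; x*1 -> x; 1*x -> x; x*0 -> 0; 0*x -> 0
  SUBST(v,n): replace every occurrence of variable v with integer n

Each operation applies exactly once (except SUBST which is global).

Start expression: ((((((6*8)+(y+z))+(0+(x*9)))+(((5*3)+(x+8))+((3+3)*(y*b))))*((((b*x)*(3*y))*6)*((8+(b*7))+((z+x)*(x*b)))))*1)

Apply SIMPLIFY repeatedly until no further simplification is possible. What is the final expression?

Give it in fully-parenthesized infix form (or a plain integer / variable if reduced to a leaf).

Answer: ((((48+(y+z))+(x*9))+((15+(x+8))+(6*(y*b))))*((((b*x)*(3*y))*6)*((8+(b*7))+((z+x)*(x*b)))))

Derivation:
Start: ((((((6*8)+(y+z))+(0+(x*9)))+(((5*3)+(x+8))+((3+3)*(y*b))))*((((b*x)*(3*y))*6)*((8+(b*7))+((z+x)*(x*b)))))*1)
Step 1: at root: ((((((6*8)+(y+z))+(0+(x*9)))+(((5*3)+(x+8))+((3+3)*(y*b))))*((((b*x)*(3*y))*6)*((8+(b*7))+((z+x)*(x*b)))))*1) -> (((((6*8)+(y+z))+(0+(x*9)))+(((5*3)+(x+8))+((3+3)*(y*b))))*((((b*x)*(3*y))*6)*((8+(b*7))+((z+x)*(x*b))))); overall: ((((((6*8)+(y+z))+(0+(x*9)))+(((5*3)+(x+8))+((3+3)*(y*b))))*((((b*x)*(3*y))*6)*((8+(b*7))+((z+x)*(x*b)))))*1) -> (((((6*8)+(y+z))+(0+(x*9)))+(((5*3)+(x+8))+((3+3)*(y*b))))*((((b*x)*(3*y))*6)*((8+(b*7))+((z+x)*(x*b)))))
Step 2: at LLLL: (6*8) -> 48; overall: (((((6*8)+(y+z))+(0+(x*9)))+(((5*3)+(x+8))+((3+3)*(y*b))))*((((b*x)*(3*y))*6)*((8+(b*7))+((z+x)*(x*b))))) -> ((((48+(y+z))+(0+(x*9)))+(((5*3)+(x+8))+((3+3)*(y*b))))*((((b*x)*(3*y))*6)*((8+(b*7))+((z+x)*(x*b)))))
Step 3: at LLR: (0+(x*9)) -> (x*9); overall: ((((48+(y+z))+(0+(x*9)))+(((5*3)+(x+8))+((3+3)*(y*b))))*((((b*x)*(3*y))*6)*((8+(b*7))+((z+x)*(x*b))))) -> ((((48+(y+z))+(x*9))+(((5*3)+(x+8))+((3+3)*(y*b))))*((((b*x)*(3*y))*6)*((8+(b*7))+((z+x)*(x*b)))))
Step 4: at LRLL: (5*3) -> 15; overall: ((((48+(y+z))+(x*9))+(((5*3)+(x+8))+((3+3)*(y*b))))*((((b*x)*(3*y))*6)*((8+(b*7))+((z+x)*(x*b))))) -> ((((48+(y+z))+(x*9))+((15+(x+8))+((3+3)*(y*b))))*((((b*x)*(3*y))*6)*((8+(b*7))+((z+x)*(x*b)))))
Step 5: at LRRL: (3+3) -> 6; overall: ((((48+(y+z))+(x*9))+((15+(x+8))+((3+3)*(y*b))))*((((b*x)*(3*y))*6)*((8+(b*7))+((z+x)*(x*b))))) -> ((((48+(y+z))+(x*9))+((15+(x+8))+(6*(y*b))))*((((b*x)*(3*y))*6)*((8+(b*7))+((z+x)*(x*b)))))
Fixed point: ((((48+(y+z))+(x*9))+((15+(x+8))+(6*(y*b))))*((((b*x)*(3*y))*6)*((8+(b*7))+((z+x)*(x*b)))))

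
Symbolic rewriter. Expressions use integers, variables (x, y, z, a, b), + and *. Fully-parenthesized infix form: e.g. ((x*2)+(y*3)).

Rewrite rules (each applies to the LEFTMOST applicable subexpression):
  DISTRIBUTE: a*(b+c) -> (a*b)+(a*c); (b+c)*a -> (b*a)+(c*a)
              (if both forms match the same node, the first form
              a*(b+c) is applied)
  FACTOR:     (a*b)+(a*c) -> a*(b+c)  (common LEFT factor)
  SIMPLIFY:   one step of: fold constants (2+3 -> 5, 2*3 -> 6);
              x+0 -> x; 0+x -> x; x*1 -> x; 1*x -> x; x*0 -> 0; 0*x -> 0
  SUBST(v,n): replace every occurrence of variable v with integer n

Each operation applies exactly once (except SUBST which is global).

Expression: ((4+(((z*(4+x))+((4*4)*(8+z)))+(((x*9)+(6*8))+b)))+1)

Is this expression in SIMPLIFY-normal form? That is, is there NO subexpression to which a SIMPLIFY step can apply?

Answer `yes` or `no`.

Expression: ((4+(((z*(4+x))+((4*4)*(8+z)))+(((x*9)+(6*8))+b)))+1)
Scanning for simplifiable subexpressions (pre-order)...
  at root: ((4+(((z*(4+x))+((4*4)*(8+z)))+(((x*9)+(6*8))+b)))+1) (not simplifiable)
  at L: (4+(((z*(4+x))+((4*4)*(8+z)))+(((x*9)+(6*8))+b))) (not simplifiable)
  at LR: (((z*(4+x))+((4*4)*(8+z)))+(((x*9)+(6*8))+b)) (not simplifiable)
  at LRL: ((z*(4+x))+((4*4)*(8+z))) (not simplifiable)
  at LRLL: (z*(4+x)) (not simplifiable)
  at LRLLR: (4+x) (not simplifiable)
  at LRLR: ((4*4)*(8+z)) (not simplifiable)
  at LRLRL: (4*4) (SIMPLIFIABLE)
  at LRLRR: (8+z) (not simplifiable)
  at LRR: (((x*9)+(6*8))+b) (not simplifiable)
  at LRRL: ((x*9)+(6*8)) (not simplifiable)
  at LRRLL: (x*9) (not simplifiable)
  at LRRLR: (6*8) (SIMPLIFIABLE)
Found simplifiable subexpr at path LRLRL: (4*4)
One SIMPLIFY step would give: ((4+(((z*(4+x))+(16*(8+z)))+(((x*9)+(6*8))+b)))+1)
-> NOT in normal form.

Answer: no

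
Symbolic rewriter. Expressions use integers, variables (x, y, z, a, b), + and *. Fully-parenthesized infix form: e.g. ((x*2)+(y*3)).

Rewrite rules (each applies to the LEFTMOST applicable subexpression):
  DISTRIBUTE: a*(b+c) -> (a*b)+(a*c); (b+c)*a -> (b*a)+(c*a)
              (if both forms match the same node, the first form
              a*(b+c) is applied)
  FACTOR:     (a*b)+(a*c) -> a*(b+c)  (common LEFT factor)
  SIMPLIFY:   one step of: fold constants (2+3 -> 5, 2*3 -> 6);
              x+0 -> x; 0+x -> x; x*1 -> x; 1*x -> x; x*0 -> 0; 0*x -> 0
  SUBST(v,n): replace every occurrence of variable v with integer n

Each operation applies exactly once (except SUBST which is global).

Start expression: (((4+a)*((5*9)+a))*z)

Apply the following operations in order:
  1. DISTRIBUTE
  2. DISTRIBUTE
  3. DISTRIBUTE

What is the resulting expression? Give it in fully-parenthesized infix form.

Answer: ((((4*(5*9))+(a*(5*9)))*z)+(((4+a)*a)*z))

Derivation:
Start: (((4+a)*((5*9)+a))*z)
Apply DISTRIBUTE at L (target: ((4+a)*((5*9)+a))): (((4+a)*((5*9)+a))*z) -> ((((4+a)*(5*9))+((4+a)*a))*z)
Apply DISTRIBUTE at root (target: ((((4+a)*(5*9))+((4+a)*a))*z)): ((((4+a)*(5*9))+((4+a)*a))*z) -> ((((4+a)*(5*9))*z)+(((4+a)*a)*z))
Apply DISTRIBUTE at LL (target: ((4+a)*(5*9))): ((((4+a)*(5*9))*z)+(((4+a)*a)*z)) -> ((((4*(5*9))+(a*(5*9)))*z)+(((4+a)*a)*z))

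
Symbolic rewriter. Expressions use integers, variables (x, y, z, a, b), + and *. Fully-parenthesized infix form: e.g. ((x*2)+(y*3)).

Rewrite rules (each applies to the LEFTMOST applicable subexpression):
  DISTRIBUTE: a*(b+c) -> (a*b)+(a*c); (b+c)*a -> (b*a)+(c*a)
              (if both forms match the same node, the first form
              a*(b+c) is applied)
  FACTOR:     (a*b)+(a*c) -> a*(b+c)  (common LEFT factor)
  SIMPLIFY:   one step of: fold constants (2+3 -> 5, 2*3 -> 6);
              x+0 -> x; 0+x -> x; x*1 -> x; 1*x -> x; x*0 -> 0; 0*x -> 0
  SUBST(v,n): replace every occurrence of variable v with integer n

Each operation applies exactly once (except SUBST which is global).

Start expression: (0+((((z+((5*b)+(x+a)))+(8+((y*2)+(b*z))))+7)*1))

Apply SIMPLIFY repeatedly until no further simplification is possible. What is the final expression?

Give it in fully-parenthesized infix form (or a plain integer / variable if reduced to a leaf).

Start: (0+((((z+((5*b)+(x+a)))+(8+((y*2)+(b*z))))+7)*1))
Step 1: at root: (0+((((z+((5*b)+(x+a)))+(8+((y*2)+(b*z))))+7)*1)) -> ((((z+((5*b)+(x+a)))+(8+((y*2)+(b*z))))+7)*1); overall: (0+((((z+((5*b)+(x+a)))+(8+((y*2)+(b*z))))+7)*1)) -> ((((z+((5*b)+(x+a)))+(8+((y*2)+(b*z))))+7)*1)
Step 2: at root: ((((z+((5*b)+(x+a)))+(8+((y*2)+(b*z))))+7)*1) -> (((z+((5*b)+(x+a)))+(8+((y*2)+(b*z))))+7); overall: ((((z+((5*b)+(x+a)))+(8+((y*2)+(b*z))))+7)*1) -> (((z+((5*b)+(x+a)))+(8+((y*2)+(b*z))))+7)
Fixed point: (((z+((5*b)+(x+a)))+(8+((y*2)+(b*z))))+7)

Answer: (((z+((5*b)+(x+a)))+(8+((y*2)+(b*z))))+7)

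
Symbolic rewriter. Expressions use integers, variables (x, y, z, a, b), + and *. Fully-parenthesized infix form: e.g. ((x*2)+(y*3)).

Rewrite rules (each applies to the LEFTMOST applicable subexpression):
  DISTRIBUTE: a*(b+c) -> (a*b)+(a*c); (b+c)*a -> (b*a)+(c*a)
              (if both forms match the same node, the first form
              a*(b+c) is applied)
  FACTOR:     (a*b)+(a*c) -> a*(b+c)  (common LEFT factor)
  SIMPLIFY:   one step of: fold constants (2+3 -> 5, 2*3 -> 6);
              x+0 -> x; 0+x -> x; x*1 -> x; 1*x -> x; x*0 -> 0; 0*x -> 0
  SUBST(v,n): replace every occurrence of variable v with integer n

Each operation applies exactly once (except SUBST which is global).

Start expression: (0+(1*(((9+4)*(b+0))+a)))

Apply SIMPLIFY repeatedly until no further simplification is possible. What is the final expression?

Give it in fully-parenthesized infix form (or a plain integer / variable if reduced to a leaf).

Answer: ((13*b)+a)

Derivation:
Start: (0+(1*(((9+4)*(b+0))+a)))
Step 1: at root: (0+(1*(((9+4)*(b+0))+a))) -> (1*(((9+4)*(b+0))+a)); overall: (0+(1*(((9+4)*(b+0))+a))) -> (1*(((9+4)*(b+0))+a))
Step 2: at root: (1*(((9+4)*(b+0))+a)) -> (((9+4)*(b+0))+a); overall: (1*(((9+4)*(b+0))+a)) -> (((9+4)*(b+0))+a)
Step 3: at LL: (9+4) -> 13; overall: (((9+4)*(b+0))+a) -> ((13*(b+0))+a)
Step 4: at LR: (b+0) -> b; overall: ((13*(b+0))+a) -> ((13*b)+a)
Fixed point: ((13*b)+a)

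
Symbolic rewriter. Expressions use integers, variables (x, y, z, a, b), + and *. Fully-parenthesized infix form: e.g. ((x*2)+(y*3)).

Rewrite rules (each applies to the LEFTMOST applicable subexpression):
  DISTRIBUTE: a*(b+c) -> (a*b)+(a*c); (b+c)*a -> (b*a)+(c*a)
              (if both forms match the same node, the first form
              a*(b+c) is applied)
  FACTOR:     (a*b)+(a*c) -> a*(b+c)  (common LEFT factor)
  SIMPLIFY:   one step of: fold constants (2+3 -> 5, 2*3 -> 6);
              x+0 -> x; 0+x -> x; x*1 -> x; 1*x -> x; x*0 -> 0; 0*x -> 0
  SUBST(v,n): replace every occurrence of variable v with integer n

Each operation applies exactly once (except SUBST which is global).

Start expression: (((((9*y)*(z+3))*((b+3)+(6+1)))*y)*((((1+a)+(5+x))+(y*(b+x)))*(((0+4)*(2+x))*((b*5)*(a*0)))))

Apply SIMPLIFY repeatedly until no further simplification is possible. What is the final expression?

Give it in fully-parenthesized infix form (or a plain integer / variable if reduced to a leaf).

Answer: 0

Derivation:
Start: (((((9*y)*(z+3))*((b+3)+(6+1)))*y)*((((1+a)+(5+x))+(y*(b+x)))*(((0+4)*(2+x))*((b*5)*(a*0)))))
Step 1: at LLRR: (6+1) -> 7; overall: (((((9*y)*(z+3))*((b+3)+(6+1)))*y)*((((1+a)+(5+x))+(y*(b+x)))*(((0+4)*(2+x))*((b*5)*(a*0))))) -> (((((9*y)*(z+3))*((b+3)+7))*y)*((((1+a)+(5+x))+(y*(b+x)))*(((0+4)*(2+x))*((b*5)*(a*0)))))
Step 2: at RRLL: (0+4) -> 4; overall: (((((9*y)*(z+3))*((b+3)+7))*y)*((((1+a)+(5+x))+(y*(b+x)))*(((0+4)*(2+x))*((b*5)*(a*0))))) -> (((((9*y)*(z+3))*((b+3)+7))*y)*((((1+a)+(5+x))+(y*(b+x)))*((4*(2+x))*((b*5)*(a*0)))))
Step 3: at RRRR: (a*0) -> 0; overall: (((((9*y)*(z+3))*((b+3)+7))*y)*((((1+a)+(5+x))+(y*(b+x)))*((4*(2+x))*((b*5)*(a*0))))) -> (((((9*y)*(z+3))*((b+3)+7))*y)*((((1+a)+(5+x))+(y*(b+x)))*((4*(2+x))*((b*5)*0))))
Step 4: at RRR: ((b*5)*0) -> 0; overall: (((((9*y)*(z+3))*((b+3)+7))*y)*((((1+a)+(5+x))+(y*(b+x)))*((4*(2+x))*((b*5)*0)))) -> (((((9*y)*(z+3))*((b+3)+7))*y)*((((1+a)+(5+x))+(y*(b+x)))*((4*(2+x))*0)))
Step 5: at RR: ((4*(2+x))*0) -> 0; overall: (((((9*y)*(z+3))*((b+3)+7))*y)*((((1+a)+(5+x))+(y*(b+x)))*((4*(2+x))*0))) -> (((((9*y)*(z+3))*((b+3)+7))*y)*((((1+a)+(5+x))+(y*(b+x)))*0))
Step 6: at R: ((((1+a)+(5+x))+(y*(b+x)))*0) -> 0; overall: (((((9*y)*(z+3))*((b+3)+7))*y)*((((1+a)+(5+x))+(y*(b+x)))*0)) -> (((((9*y)*(z+3))*((b+3)+7))*y)*0)
Step 7: at root: (((((9*y)*(z+3))*((b+3)+7))*y)*0) -> 0; overall: (((((9*y)*(z+3))*((b+3)+7))*y)*0) -> 0
Fixed point: 0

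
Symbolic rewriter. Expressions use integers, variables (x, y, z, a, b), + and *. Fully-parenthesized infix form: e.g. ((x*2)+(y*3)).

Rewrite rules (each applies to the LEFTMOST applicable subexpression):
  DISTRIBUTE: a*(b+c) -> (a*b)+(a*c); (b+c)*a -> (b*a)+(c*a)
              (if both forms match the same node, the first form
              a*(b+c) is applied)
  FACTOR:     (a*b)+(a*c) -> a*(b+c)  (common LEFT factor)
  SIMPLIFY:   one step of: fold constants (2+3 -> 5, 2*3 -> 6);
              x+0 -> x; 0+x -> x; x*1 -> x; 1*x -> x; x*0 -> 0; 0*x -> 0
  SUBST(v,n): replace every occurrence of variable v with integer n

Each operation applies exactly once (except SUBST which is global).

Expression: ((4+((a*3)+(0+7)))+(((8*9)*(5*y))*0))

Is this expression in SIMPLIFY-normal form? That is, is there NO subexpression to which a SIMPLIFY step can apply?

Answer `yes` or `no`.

Expression: ((4+((a*3)+(0+7)))+(((8*9)*(5*y))*0))
Scanning for simplifiable subexpressions (pre-order)...
  at root: ((4+((a*3)+(0+7)))+(((8*9)*(5*y))*0)) (not simplifiable)
  at L: (4+((a*3)+(0+7))) (not simplifiable)
  at LR: ((a*3)+(0+7)) (not simplifiable)
  at LRL: (a*3) (not simplifiable)
  at LRR: (0+7) (SIMPLIFIABLE)
  at R: (((8*9)*(5*y))*0) (SIMPLIFIABLE)
  at RL: ((8*9)*(5*y)) (not simplifiable)
  at RLL: (8*9) (SIMPLIFIABLE)
  at RLR: (5*y) (not simplifiable)
Found simplifiable subexpr at path LRR: (0+7)
One SIMPLIFY step would give: ((4+((a*3)+7))+(((8*9)*(5*y))*0))
-> NOT in normal form.

Answer: no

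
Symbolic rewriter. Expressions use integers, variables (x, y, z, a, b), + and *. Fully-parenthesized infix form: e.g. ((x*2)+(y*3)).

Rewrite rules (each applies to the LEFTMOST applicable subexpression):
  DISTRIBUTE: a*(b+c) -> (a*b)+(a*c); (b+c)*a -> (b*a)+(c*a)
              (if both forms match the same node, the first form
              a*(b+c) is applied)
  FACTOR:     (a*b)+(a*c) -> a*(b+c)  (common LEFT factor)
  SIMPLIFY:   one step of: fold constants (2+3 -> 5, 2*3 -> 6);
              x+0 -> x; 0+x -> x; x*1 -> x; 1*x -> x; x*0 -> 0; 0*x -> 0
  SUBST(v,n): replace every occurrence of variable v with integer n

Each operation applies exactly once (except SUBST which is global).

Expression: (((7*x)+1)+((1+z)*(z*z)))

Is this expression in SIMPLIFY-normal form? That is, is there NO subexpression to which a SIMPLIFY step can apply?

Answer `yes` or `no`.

Answer: yes

Derivation:
Expression: (((7*x)+1)+((1+z)*(z*z)))
Scanning for simplifiable subexpressions (pre-order)...
  at root: (((7*x)+1)+((1+z)*(z*z))) (not simplifiable)
  at L: ((7*x)+1) (not simplifiable)
  at LL: (7*x) (not simplifiable)
  at R: ((1+z)*(z*z)) (not simplifiable)
  at RL: (1+z) (not simplifiable)
  at RR: (z*z) (not simplifiable)
Result: no simplifiable subexpression found -> normal form.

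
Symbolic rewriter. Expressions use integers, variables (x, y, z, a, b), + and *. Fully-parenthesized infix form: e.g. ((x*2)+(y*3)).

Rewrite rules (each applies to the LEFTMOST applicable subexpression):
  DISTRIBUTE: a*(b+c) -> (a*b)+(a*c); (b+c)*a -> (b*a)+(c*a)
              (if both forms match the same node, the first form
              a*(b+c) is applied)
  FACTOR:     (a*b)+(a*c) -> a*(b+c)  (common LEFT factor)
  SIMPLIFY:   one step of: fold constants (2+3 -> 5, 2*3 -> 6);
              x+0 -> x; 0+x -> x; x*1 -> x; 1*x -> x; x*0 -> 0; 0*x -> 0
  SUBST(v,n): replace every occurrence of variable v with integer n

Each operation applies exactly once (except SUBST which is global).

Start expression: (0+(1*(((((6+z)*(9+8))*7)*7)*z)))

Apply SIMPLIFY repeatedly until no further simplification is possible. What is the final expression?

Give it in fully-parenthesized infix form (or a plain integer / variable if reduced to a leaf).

Start: (0+(1*(((((6+z)*(9+8))*7)*7)*z)))
Step 1: at root: (0+(1*(((((6+z)*(9+8))*7)*7)*z))) -> (1*(((((6+z)*(9+8))*7)*7)*z)); overall: (0+(1*(((((6+z)*(9+8))*7)*7)*z))) -> (1*(((((6+z)*(9+8))*7)*7)*z))
Step 2: at root: (1*(((((6+z)*(9+8))*7)*7)*z)) -> (((((6+z)*(9+8))*7)*7)*z); overall: (1*(((((6+z)*(9+8))*7)*7)*z)) -> (((((6+z)*(9+8))*7)*7)*z)
Step 3: at LLLR: (9+8) -> 17; overall: (((((6+z)*(9+8))*7)*7)*z) -> (((((6+z)*17)*7)*7)*z)
Fixed point: (((((6+z)*17)*7)*7)*z)

Answer: (((((6+z)*17)*7)*7)*z)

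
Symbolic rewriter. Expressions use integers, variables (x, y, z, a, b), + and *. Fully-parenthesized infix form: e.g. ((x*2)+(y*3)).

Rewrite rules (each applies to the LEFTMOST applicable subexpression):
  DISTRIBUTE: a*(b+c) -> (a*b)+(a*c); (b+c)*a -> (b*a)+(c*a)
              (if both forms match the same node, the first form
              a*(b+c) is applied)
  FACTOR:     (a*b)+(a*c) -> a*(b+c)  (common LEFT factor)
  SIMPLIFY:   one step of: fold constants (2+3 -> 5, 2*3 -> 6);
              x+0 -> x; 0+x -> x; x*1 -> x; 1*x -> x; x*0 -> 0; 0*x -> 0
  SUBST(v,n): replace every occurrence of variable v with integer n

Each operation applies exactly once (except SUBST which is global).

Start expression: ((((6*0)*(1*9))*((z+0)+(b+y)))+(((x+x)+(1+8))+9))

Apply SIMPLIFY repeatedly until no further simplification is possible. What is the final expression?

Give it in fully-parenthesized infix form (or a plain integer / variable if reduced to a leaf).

Answer: (((x+x)+9)+9)

Derivation:
Start: ((((6*0)*(1*9))*((z+0)+(b+y)))+(((x+x)+(1+8))+9))
Step 1: at LLL: (6*0) -> 0; overall: ((((6*0)*(1*9))*((z+0)+(b+y)))+(((x+x)+(1+8))+9)) -> (((0*(1*9))*((z+0)+(b+y)))+(((x+x)+(1+8))+9))
Step 2: at LL: (0*(1*9)) -> 0; overall: (((0*(1*9))*((z+0)+(b+y)))+(((x+x)+(1+8))+9)) -> ((0*((z+0)+(b+y)))+(((x+x)+(1+8))+9))
Step 3: at L: (0*((z+0)+(b+y))) -> 0; overall: ((0*((z+0)+(b+y)))+(((x+x)+(1+8))+9)) -> (0+(((x+x)+(1+8))+9))
Step 4: at root: (0+(((x+x)+(1+8))+9)) -> (((x+x)+(1+8))+9); overall: (0+(((x+x)+(1+8))+9)) -> (((x+x)+(1+8))+9)
Step 5: at LR: (1+8) -> 9; overall: (((x+x)+(1+8))+9) -> (((x+x)+9)+9)
Fixed point: (((x+x)+9)+9)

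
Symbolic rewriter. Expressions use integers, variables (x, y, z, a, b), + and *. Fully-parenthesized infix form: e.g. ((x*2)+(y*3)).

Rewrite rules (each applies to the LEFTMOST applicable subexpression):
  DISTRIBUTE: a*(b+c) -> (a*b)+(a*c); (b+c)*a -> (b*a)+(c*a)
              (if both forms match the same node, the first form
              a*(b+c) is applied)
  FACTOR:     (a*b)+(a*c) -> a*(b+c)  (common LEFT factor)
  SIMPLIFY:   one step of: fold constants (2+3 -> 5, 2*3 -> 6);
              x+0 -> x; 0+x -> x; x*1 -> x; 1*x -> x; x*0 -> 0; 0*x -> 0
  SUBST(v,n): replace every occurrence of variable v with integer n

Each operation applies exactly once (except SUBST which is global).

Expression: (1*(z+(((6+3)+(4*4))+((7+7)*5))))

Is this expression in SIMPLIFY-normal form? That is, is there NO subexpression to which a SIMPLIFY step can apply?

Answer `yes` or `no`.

Expression: (1*(z+(((6+3)+(4*4))+((7+7)*5))))
Scanning for simplifiable subexpressions (pre-order)...
  at root: (1*(z+(((6+3)+(4*4))+((7+7)*5)))) (SIMPLIFIABLE)
  at R: (z+(((6+3)+(4*4))+((7+7)*5))) (not simplifiable)
  at RR: (((6+3)+(4*4))+((7+7)*5)) (not simplifiable)
  at RRL: ((6+3)+(4*4)) (not simplifiable)
  at RRLL: (6+3) (SIMPLIFIABLE)
  at RRLR: (4*4) (SIMPLIFIABLE)
  at RRR: ((7+7)*5) (not simplifiable)
  at RRRL: (7+7) (SIMPLIFIABLE)
Found simplifiable subexpr at path root: (1*(z+(((6+3)+(4*4))+((7+7)*5))))
One SIMPLIFY step would give: (z+(((6+3)+(4*4))+((7+7)*5)))
-> NOT in normal form.

Answer: no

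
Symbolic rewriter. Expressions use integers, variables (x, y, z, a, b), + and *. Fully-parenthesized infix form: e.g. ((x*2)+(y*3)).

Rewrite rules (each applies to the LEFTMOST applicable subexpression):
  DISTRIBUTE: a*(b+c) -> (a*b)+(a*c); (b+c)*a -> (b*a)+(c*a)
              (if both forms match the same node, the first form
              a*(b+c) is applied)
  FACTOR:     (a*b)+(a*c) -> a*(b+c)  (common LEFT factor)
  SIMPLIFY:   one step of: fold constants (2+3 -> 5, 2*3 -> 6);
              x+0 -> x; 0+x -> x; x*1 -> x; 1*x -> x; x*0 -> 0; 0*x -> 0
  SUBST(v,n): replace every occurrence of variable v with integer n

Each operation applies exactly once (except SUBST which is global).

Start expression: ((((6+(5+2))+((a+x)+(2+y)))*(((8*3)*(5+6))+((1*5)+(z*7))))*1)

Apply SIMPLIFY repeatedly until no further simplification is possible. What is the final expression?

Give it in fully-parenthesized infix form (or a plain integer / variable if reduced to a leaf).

Answer: ((13+((a+x)+(2+y)))*(264+(5+(z*7))))

Derivation:
Start: ((((6+(5+2))+((a+x)+(2+y)))*(((8*3)*(5+6))+((1*5)+(z*7))))*1)
Step 1: at root: ((((6+(5+2))+((a+x)+(2+y)))*(((8*3)*(5+6))+((1*5)+(z*7))))*1) -> (((6+(5+2))+((a+x)+(2+y)))*(((8*3)*(5+6))+((1*5)+(z*7)))); overall: ((((6+(5+2))+((a+x)+(2+y)))*(((8*3)*(5+6))+((1*5)+(z*7))))*1) -> (((6+(5+2))+((a+x)+(2+y)))*(((8*3)*(5+6))+((1*5)+(z*7))))
Step 2: at LLR: (5+2) -> 7; overall: (((6+(5+2))+((a+x)+(2+y)))*(((8*3)*(5+6))+((1*5)+(z*7)))) -> (((6+7)+((a+x)+(2+y)))*(((8*3)*(5+6))+((1*5)+(z*7))))
Step 3: at LL: (6+7) -> 13; overall: (((6+7)+((a+x)+(2+y)))*(((8*3)*(5+6))+((1*5)+(z*7)))) -> ((13+((a+x)+(2+y)))*(((8*3)*(5+6))+((1*5)+(z*7))))
Step 4: at RLL: (8*3) -> 24; overall: ((13+((a+x)+(2+y)))*(((8*3)*(5+6))+((1*5)+(z*7)))) -> ((13+((a+x)+(2+y)))*((24*(5+6))+((1*5)+(z*7))))
Step 5: at RLR: (5+6) -> 11; overall: ((13+((a+x)+(2+y)))*((24*(5+6))+((1*5)+(z*7)))) -> ((13+((a+x)+(2+y)))*((24*11)+((1*5)+(z*7))))
Step 6: at RL: (24*11) -> 264; overall: ((13+((a+x)+(2+y)))*((24*11)+((1*5)+(z*7)))) -> ((13+((a+x)+(2+y)))*(264+((1*5)+(z*7))))
Step 7: at RRL: (1*5) -> 5; overall: ((13+((a+x)+(2+y)))*(264+((1*5)+(z*7)))) -> ((13+((a+x)+(2+y)))*(264+(5+(z*7))))
Fixed point: ((13+((a+x)+(2+y)))*(264+(5+(z*7))))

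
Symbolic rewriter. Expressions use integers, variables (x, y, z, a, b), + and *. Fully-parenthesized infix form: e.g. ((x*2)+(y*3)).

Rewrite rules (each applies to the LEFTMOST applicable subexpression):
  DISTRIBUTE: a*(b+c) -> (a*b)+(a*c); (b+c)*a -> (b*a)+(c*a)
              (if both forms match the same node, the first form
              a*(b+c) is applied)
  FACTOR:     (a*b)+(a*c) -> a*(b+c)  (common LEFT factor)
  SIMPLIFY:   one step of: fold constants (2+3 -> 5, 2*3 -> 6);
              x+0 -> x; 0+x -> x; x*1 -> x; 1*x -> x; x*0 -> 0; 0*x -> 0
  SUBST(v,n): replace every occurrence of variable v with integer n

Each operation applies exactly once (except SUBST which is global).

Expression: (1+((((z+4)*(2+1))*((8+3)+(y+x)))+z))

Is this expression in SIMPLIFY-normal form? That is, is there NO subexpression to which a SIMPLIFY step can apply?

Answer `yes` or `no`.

Expression: (1+((((z+4)*(2+1))*((8+3)+(y+x)))+z))
Scanning for simplifiable subexpressions (pre-order)...
  at root: (1+((((z+4)*(2+1))*((8+3)+(y+x)))+z)) (not simplifiable)
  at R: ((((z+4)*(2+1))*((8+3)+(y+x)))+z) (not simplifiable)
  at RL: (((z+4)*(2+1))*((8+3)+(y+x))) (not simplifiable)
  at RLL: ((z+4)*(2+1)) (not simplifiable)
  at RLLL: (z+4) (not simplifiable)
  at RLLR: (2+1) (SIMPLIFIABLE)
  at RLR: ((8+3)+(y+x)) (not simplifiable)
  at RLRL: (8+3) (SIMPLIFIABLE)
  at RLRR: (y+x) (not simplifiable)
Found simplifiable subexpr at path RLLR: (2+1)
One SIMPLIFY step would give: (1+((((z+4)*3)*((8+3)+(y+x)))+z))
-> NOT in normal form.

Answer: no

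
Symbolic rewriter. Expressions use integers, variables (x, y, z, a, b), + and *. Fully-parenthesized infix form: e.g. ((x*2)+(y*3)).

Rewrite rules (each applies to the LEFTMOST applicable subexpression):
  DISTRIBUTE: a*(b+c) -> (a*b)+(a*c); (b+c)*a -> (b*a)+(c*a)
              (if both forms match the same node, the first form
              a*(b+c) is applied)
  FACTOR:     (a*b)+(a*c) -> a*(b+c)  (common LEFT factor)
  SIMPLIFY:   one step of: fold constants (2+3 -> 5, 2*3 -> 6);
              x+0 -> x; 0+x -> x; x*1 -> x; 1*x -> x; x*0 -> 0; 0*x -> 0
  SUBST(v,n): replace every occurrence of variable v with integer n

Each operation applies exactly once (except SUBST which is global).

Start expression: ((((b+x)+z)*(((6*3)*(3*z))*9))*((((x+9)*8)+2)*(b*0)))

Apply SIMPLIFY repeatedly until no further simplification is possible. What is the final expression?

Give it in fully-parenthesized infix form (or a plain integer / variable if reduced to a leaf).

Answer: 0

Derivation:
Start: ((((b+x)+z)*(((6*3)*(3*z))*9))*((((x+9)*8)+2)*(b*0)))
Step 1: at LRLL: (6*3) -> 18; overall: ((((b+x)+z)*(((6*3)*(3*z))*9))*((((x+9)*8)+2)*(b*0))) -> ((((b+x)+z)*((18*(3*z))*9))*((((x+9)*8)+2)*(b*0)))
Step 2: at RR: (b*0) -> 0; overall: ((((b+x)+z)*((18*(3*z))*9))*((((x+9)*8)+2)*(b*0))) -> ((((b+x)+z)*((18*(3*z))*9))*((((x+9)*8)+2)*0))
Step 3: at R: ((((x+9)*8)+2)*0) -> 0; overall: ((((b+x)+z)*((18*(3*z))*9))*((((x+9)*8)+2)*0)) -> ((((b+x)+z)*((18*(3*z))*9))*0)
Step 4: at root: ((((b+x)+z)*((18*(3*z))*9))*0) -> 0; overall: ((((b+x)+z)*((18*(3*z))*9))*0) -> 0
Fixed point: 0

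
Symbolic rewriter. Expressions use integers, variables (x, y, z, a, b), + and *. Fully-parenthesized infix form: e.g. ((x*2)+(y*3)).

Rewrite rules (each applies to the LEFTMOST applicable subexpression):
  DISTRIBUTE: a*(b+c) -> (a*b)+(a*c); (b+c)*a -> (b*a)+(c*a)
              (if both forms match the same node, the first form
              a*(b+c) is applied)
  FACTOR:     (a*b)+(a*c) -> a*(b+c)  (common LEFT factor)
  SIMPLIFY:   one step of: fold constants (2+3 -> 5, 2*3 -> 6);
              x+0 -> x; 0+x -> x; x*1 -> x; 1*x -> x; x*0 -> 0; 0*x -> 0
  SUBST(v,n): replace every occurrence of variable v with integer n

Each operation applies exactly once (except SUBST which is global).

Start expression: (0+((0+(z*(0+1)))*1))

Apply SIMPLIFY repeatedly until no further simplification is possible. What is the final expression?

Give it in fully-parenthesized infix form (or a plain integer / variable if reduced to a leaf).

Answer: z

Derivation:
Start: (0+((0+(z*(0+1)))*1))
Step 1: at root: (0+((0+(z*(0+1)))*1)) -> ((0+(z*(0+1)))*1); overall: (0+((0+(z*(0+1)))*1)) -> ((0+(z*(0+1)))*1)
Step 2: at root: ((0+(z*(0+1)))*1) -> (0+(z*(0+1))); overall: ((0+(z*(0+1)))*1) -> (0+(z*(0+1)))
Step 3: at root: (0+(z*(0+1))) -> (z*(0+1)); overall: (0+(z*(0+1))) -> (z*(0+1))
Step 4: at R: (0+1) -> 1; overall: (z*(0+1)) -> (z*1)
Step 5: at root: (z*1) -> z; overall: (z*1) -> z
Fixed point: z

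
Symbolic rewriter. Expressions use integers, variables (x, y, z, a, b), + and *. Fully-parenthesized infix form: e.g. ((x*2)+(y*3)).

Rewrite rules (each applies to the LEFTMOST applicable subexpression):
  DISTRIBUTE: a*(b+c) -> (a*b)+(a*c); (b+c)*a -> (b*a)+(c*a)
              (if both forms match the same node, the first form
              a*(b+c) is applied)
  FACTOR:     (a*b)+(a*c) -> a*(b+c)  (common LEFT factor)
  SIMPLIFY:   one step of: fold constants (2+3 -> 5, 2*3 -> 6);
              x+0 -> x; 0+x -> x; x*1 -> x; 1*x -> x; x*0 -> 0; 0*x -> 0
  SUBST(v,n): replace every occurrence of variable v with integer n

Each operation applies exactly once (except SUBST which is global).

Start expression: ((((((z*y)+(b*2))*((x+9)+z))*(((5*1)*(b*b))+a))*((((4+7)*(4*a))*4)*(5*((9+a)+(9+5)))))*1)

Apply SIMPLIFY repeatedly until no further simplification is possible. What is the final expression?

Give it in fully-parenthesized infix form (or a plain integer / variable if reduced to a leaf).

Start: ((((((z*y)+(b*2))*((x+9)+z))*(((5*1)*(b*b))+a))*((((4+7)*(4*a))*4)*(5*((9+a)+(9+5)))))*1)
Step 1: at root: ((((((z*y)+(b*2))*((x+9)+z))*(((5*1)*(b*b))+a))*((((4+7)*(4*a))*4)*(5*((9+a)+(9+5)))))*1) -> (((((z*y)+(b*2))*((x+9)+z))*(((5*1)*(b*b))+a))*((((4+7)*(4*a))*4)*(5*((9+a)+(9+5))))); overall: ((((((z*y)+(b*2))*((x+9)+z))*(((5*1)*(b*b))+a))*((((4+7)*(4*a))*4)*(5*((9+a)+(9+5)))))*1) -> (((((z*y)+(b*2))*((x+9)+z))*(((5*1)*(b*b))+a))*((((4+7)*(4*a))*4)*(5*((9+a)+(9+5)))))
Step 2: at LRLL: (5*1) -> 5; overall: (((((z*y)+(b*2))*((x+9)+z))*(((5*1)*(b*b))+a))*((((4+7)*(4*a))*4)*(5*((9+a)+(9+5))))) -> (((((z*y)+(b*2))*((x+9)+z))*((5*(b*b))+a))*((((4+7)*(4*a))*4)*(5*((9+a)+(9+5)))))
Step 3: at RLLL: (4+7) -> 11; overall: (((((z*y)+(b*2))*((x+9)+z))*((5*(b*b))+a))*((((4+7)*(4*a))*4)*(5*((9+a)+(9+5))))) -> (((((z*y)+(b*2))*((x+9)+z))*((5*(b*b))+a))*(((11*(4*a))*4)*(5*((9+a)+(9+5)))))
Step 4: at RRRR: (9+5) -> 14; overall: (((((z*y)+(b*2))*((x+9)+z))*((5*(b*b))+a))*(((11*(4*a))*4)*(5*((9+a)+(9+5))))) -> (((((z*y)+(b*2))*((x+9)+z))*((5*(b*b))+a))*(((11*(4*a))*4)*(5*((9+a)+14))))
Fixed point: (((((z*y)+(b*2))*((x+9)+z))*((5*(b*b))+a))*(((11*(4*a))*4)*(5*((9+a)+14))))

Answer: (((((z*y)+(b*2))*((x+9)+z))*((5*(b*b))+a))*(((11*(4*a))*4)*(5*((9+a)+14))))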